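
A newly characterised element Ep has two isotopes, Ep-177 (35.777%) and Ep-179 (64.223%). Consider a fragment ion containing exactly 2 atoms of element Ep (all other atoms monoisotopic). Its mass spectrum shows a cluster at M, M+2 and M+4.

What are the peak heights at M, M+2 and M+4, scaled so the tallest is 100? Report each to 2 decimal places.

The 2 Ep atoms are independent, so intensities follow the terms of (0.35777 + 0.64223)^2.
P(M) = 0.35777^2 = 0.127999
P(M+2) = 2 × 0.35777^1 × 0.64223^1 = 0.459541
P(M+4) = 0.64223^2 = 0.412459
The M+2 peak is largest (0.459541); scaling to 100 gives 27.85 : 100.00 : 89.75.

27.85 : 100.00 : 89.75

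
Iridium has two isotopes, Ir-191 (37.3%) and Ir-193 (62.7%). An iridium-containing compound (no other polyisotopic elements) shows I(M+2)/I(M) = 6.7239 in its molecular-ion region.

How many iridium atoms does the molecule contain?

4

The M+2/M ratio from n Ir atoms is n · q/p = n · 0.627/0.373.
n = 6.7239 × 0.373/0.627 = 4.00 ≈ 4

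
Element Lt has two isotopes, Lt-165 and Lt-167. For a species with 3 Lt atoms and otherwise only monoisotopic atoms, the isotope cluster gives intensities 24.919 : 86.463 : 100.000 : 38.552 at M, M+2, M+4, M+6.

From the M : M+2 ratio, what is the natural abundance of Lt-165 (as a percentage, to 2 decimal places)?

Let p = fractional abundance of Lt-165. I(M+2)/I(M) = [C(3,1)·p^2·(1−p)] / p^3 = 3·(1−p)/p = 86.463/24.919 = 3.4698
(1−p)/p = 3.4698/3 = 1.1566  ⇒  p = 1/(1 + 1.1566) = 0.4637
Lt-165: 46.37%, Lt-167: 53.63%.

46.37%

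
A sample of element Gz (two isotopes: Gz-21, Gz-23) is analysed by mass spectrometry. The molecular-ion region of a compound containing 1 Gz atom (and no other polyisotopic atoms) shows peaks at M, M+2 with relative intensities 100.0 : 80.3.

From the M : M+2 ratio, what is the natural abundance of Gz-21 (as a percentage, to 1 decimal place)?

Let p = fractional abundance of Gz-21. I(M+2)/I(M) = [C(1,1)·p^0·(1−p)] / p^1 = 1·(1−p)/p = 80.3/100.0 = 0.8030
(1−p)/p = 0.8030/1 = 0.8030  ⇒  p = 1/(1 + 0.8030) = 0.5546
Gz-21: 55.5%, Gz-23: 44.5%.

55.5%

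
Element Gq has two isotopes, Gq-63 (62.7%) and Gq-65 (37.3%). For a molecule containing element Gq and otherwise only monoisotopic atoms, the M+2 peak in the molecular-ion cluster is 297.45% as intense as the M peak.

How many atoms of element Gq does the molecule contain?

For n independent Gq atoms, I(M+2)/I(M) = n · (abundance Gq-65) / (abundance Gq-63) = n · 0.373/0.627.
n = 2.9745 × 0.627/0.373 = 5.00 ≈ 5

5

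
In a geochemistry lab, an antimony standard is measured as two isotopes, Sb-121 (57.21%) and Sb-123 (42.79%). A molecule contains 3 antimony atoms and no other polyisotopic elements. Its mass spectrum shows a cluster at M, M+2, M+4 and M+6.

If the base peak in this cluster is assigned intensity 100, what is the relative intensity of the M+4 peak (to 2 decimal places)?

74.79

Term probabilities: M 0.1872, M+2 0.4202, M+4 0.3143, M+6 0.0783. Base peak = M+2.
P(M+2) = C(3,1) × 0.5721^2 × 0.4279^1 = 3 × 0.32729841 × 0.4279 = 0.420153 (base)
P(M+4) = C(3,2) × 0.5721^1 × 0.4279^2 = 3 × 0.5721 × 0.18309841 = 0.314252
Relative intensity = 0.314252 / 0.420153 × 100 = 74.79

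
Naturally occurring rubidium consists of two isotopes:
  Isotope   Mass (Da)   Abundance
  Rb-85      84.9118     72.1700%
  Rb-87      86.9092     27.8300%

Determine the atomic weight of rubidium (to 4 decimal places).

The abundance-weighted mean is 0.721700 × 84.9118 + 0.278300 × 86.9092
= 61.28085 + 24.18683 = 85.46768 Da

85.4677 Da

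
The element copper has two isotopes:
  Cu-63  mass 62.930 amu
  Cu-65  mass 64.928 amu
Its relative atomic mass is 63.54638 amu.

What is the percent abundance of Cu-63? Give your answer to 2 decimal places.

With x = fraction of Cu-63 (so Cu-65 is 1 − x):
62.930·x + 64.928·(1 − x) = 63.54638
(62.930 − 64.928)·x = 63.54638 − 64.928
x = -1.38162 / -1.998 = 0.69150 → 69.15% Cu-63, 30.85% Cu-65.

69.15%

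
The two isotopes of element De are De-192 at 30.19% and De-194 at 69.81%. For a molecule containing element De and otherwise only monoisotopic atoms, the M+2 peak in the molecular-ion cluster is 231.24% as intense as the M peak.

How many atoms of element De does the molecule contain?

For n independent De atoms, I(M+2)/I(M) = n · (abundance De-194) / (abundance De-192) = n · 0.6981/0.3019.
n = 2.3124 × 0.3019/0.6981 = 1.00 ≈ 1

1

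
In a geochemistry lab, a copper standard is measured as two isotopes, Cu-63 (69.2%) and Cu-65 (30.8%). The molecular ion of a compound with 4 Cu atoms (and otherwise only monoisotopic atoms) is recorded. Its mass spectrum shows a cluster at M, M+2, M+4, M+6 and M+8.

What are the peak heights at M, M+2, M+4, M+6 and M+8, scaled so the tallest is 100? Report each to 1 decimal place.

56.2 : 100.0 : 66.8 : 19.8 : 2.2

The 4 Cu atoms are independent, so intensities follow the terms of (0.692 + 0.308)^4.
P(M) = 0.692^4 = 0.229311
P(M+2) = 4 × 0.692^3 × 0.308^1 = 0.408253
P(M+4) = 6 × 0.692^2 × 0.308^2 = 0.272562
P(M+6) = 4 × 0.692^1 × 0.308^3 = 0.080876
P(M+8) = 0.308^4 = 0.008999
The M+2 peak is largest (0.408253); scaling to 100 gives 56.2 : 100.0 : 66.8 : 19.8 : 2.2.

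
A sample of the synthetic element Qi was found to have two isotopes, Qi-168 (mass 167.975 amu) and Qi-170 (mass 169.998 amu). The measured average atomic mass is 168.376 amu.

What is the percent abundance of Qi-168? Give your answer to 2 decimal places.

80.18%

With x = fraction of Qi-168 (so Qi-170 is 1 − x):
167.975·x + 169.998·(1 − x) = 168.376
(167.975 − 169.998)·x = 168.376 − 169.998
x = -1.622 / -2.023 = 0.80178 → 80.18% Qi-168, 19.82% Qi-170.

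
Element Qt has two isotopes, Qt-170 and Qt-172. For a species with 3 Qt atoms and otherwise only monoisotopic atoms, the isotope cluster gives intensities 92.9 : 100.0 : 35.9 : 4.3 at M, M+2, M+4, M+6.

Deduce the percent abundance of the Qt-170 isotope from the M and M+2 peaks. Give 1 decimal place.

73.6%

If p is the fraction of Qt that is Qt-170, then I(M+2)/I(M) = [C(3,1)·p^2·(1−p)] / p^3 = 3·(1−p)/p = 100.0/92.9 = 1.0764
(1−p)/p = 1.0764/3 = 0.3588  ⇒  p = 1/(1 + 0.3588) = 0.7359
Qt-170: 73.6%, Qt-172: 26.4%.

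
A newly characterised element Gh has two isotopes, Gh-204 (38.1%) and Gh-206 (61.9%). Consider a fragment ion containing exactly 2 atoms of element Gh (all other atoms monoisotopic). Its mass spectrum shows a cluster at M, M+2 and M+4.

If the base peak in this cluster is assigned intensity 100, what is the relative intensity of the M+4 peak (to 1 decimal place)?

81.2

Binomial terms of (0.381 + 0.619)^2: M 0.1452, M+2 0.4717, M+4 0.3832 → M+2 is the base peak.
P(M+2) = C(2,1) × 0.381^1 × 0.619^1 = 2 × 0.3810 × 0.6190 = 0.471678 (base)
P(M+4) = C(2,2) × 0.381^0 × 0.619^2 = 1 × 1.0000 × 0.383161 = 0.383161
Relative intensity = 0.383161 / 0.471678 × 100 = 81.2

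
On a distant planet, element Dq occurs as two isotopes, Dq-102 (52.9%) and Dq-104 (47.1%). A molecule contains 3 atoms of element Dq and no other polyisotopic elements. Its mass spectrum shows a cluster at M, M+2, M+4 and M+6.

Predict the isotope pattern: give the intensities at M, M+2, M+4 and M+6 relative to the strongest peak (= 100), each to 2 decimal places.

37.44 : 100.00 : 89.04 : 26.42

Each Dq atom is independently Dq-102 (p = 0.529) or Dq-104 (q = 0.471); the cluster is the binomial expansion (p + q)^3.
P(M) = 0.529^3 = 0.148036
P(M+2) = 3 × 0.529^2 × 0.471^1 = 0.395415
P(M+4) = 3 × 0.529^1 × 0.471^2 = 0.352062
P(M+6) = 0.471^3 = 0.104487
The M+2 peak is largest (0.395415); scaling to 100 gives 37.44 : 100.00 : 89.04 : 26.42.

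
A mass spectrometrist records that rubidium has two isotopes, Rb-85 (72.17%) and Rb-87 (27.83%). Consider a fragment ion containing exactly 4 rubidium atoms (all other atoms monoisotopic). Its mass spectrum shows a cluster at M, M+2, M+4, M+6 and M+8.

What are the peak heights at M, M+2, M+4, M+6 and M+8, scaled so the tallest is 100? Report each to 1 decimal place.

Each Rb atom is independently Rb-85 (p = 0.7217) or Rb-87 (q = 0.2783); the cluster is the binomial expansion (p + q)^4.
P(M) = 0.7217^4 = 0.271286
P(M+2) = 4 × 0.7217^3 × 0.2783^1 = 0.418450
P(M+4) = 6 × 0.7217^2 × 0.2783^2 = 0.242042
P(M+6) = 4 × 0.7217^1 × 0.2783^3 = 0.062224
P(M+8) = 0.2783^4 = 0.005999
The M+2 peak is largest (0.418450); scaling to 100 gives 64.8 : 100.0 : 57.8 : 14.9 : 1.4.

64.8 : 100.0 : 57.8 : 14.9 : 1.4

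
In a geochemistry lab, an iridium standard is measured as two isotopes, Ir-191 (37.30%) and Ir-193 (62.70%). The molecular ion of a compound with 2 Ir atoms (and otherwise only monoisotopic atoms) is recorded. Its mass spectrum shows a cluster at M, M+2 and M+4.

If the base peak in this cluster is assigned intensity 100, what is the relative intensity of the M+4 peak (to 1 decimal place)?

84.0

(0.3730 + 0.6270)^2 gives M 0.1391, M+2 0.4677, M+4 0.3931; the largest is M+2.
P(M+2) = C(2,1) × 0.3730^1 × 0.6270^1 = 2 × 0.3730 × 0.6270 = 0.467742 (base)
P(M+4) = C(2,2) × 0.3730^0 × 0.6270^2 = 1 × 1.0000 × 0.393129 = 0.393129
Relative intensity = 0.393129 / 0.467742 × 100 = 84.0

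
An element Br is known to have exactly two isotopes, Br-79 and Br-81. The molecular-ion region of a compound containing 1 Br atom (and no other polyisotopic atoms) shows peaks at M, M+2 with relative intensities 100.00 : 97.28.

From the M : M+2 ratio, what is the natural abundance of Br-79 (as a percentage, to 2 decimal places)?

50.69%

Write p for the Br-79 fraction. I(M+2)/I(M) = [C(1,1)·p^0·(1−p)] / p^1 = 1·(1−p)/p = 97.28/100.00 = 0.9728
(1−p)/p = 0.9728/1 = 0.9728  ⇒  p = 1/(1 + 0.9728) = 0.5069
Br-79: 50.69%, Br-81: 49.31%.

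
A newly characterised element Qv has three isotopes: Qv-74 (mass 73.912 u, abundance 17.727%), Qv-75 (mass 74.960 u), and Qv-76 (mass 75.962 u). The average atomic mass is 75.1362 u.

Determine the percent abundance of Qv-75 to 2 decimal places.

The remaining 82.273% is split between Qv-75 (fraction x) and Qv-76 (fraction 0.82273 − x).
Substituting: 74.960x + 75.962(0.82273 − x) = 62.03381976
(74.960 − 75.962)x = -0.4623965  ⇒  x = 0.46147, y = 0.36126
Qv-75: 46.15%, Qv-76: 36.13%.

46.15%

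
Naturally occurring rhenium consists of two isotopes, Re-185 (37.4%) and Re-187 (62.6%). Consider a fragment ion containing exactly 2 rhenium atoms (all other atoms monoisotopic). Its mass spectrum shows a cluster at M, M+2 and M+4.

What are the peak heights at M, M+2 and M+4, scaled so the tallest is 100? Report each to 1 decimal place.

Each Re atom is independently Re-185 (p = 0.374) or Re-187 (q = 0.626); the cluster is the binomial expansion (p + q)^2.
P(M) = 0.374^2 = 0.139876
P(M+2) = 2 × 0.374^1 × 0.626^1 = 0.468248
P(M+4) = 0.626^2 = 0.391876
The M+2 peak is largest (0.468248); scaling to 100 gives 29.9 : 100.0 : 83.7.

29.9 : 100.0 : 83.7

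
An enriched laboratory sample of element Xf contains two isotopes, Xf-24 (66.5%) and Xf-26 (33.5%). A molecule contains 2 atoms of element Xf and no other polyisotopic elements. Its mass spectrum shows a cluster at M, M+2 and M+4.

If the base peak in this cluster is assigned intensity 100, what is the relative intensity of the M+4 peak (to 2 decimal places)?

25.19

Binomial terms of (0.665 + 0.335)^2: M 0.4422, M+2 0.4456, M+4 0.1122 → M+2 is the base peak.
P(M+2) = C(2,1) × 0.665^1 × 0.335^1 = 2 × 0.6650 × 0.3350 = 0.445550 (base)
P(M+4) = C(2,2) × 0.665^0 × 0.335^2 = 1 × 1.0000 × 0.112225 = 0.112225
Relative intensity = 0.112225 / 0.445550 × 100 = 25.19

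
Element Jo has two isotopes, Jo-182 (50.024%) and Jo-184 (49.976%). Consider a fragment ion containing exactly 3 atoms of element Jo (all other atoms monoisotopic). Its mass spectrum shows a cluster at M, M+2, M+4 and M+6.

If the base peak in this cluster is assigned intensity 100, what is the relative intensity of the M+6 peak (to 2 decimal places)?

(0.50024 + 0.49976)^3 gives M 0.1252, M+2 0.3752, M+4 0.3748, M+6 0.1248; the largest is M+2.
P(M+2) = C(3,1) × 0.50024^2 × 0.49976^1 = 3 × 0.25024006 × 0.49976 = 0.375180 (base)
P(M+6) = C(3,3) × 0.50024^0 × 0.49976^3 = 1 × 1.0000 × 0.12482009 = 0.124820
Relative intensity = 0.124820 / 0.375180 × 100 = 33.27

33.27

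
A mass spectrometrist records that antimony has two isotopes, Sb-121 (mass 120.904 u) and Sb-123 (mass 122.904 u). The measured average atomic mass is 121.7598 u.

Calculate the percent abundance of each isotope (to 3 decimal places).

Sb-121: 57.210%, Sb-123: 42.790%

Writing the weighted mean with unknown fraction x of Sb-121:
120.904·x + 122.904·(1 − x) = 121.7598
(120.904 − 122.904)·x = 121.7598 − 122.904
x = -1.1442 / -2.000 = 0.57210 → 57.210% Sb-121, 42.790% Sb-123.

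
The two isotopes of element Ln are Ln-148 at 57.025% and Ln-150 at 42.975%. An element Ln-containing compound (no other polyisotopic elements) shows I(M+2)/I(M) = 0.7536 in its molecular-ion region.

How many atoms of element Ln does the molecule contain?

1

The M+2/M ratio from n Ln atoms is n · q/p = n · 0.42975/0.57025.
n = 0.7536 × 0.57025/0.42975 = 1.00 ≈ 1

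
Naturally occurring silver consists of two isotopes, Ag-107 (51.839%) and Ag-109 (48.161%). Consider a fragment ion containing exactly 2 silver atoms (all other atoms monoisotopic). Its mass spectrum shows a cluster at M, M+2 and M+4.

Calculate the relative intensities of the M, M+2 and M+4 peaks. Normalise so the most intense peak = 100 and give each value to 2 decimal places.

53.82 : 100.00 : 46.45

Each Ag atom is independently Ag-107 (p = 0.51839) or Ag-109 (q = 0.48161); the cluster is the binomial expansion (p + q)^2.
P(M) = 0.51839^2 = 0.268728
P(M+2) = 2 × 0.51839^1 × 0.48161^1 = 0.499324
P(M+4) = 0.48161^2 = 0.231948
The M+2 peak is largest (0.499324); scaling to 100 gives 53.82 : 100.00 : 46.45.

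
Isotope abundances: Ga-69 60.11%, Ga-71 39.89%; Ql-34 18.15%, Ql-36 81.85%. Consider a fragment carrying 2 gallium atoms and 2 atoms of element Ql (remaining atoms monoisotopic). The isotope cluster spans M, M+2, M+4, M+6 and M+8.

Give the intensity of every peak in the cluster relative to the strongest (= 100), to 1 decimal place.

Gallium pattern (n=2): 0.36132121 : 0.47955758 : 0.15912121
Element Ql pattern (n=2): 0.03294225 : 0.2971155 : 0.66994225
Convolve the two distributions (both contribute in 2-u steps):
  M: 0.36132121×0.03294225 = 0.011903
  M+2: 0.36132121×0.2971155 + 0.47955758×0.03294225 = 0.123152
  M+4: 0.36132121×0.66994225 + 0.47955758×0.2971155 + 0.15912121×0.03294225 = 0.389790
  M+6: 0.47955758×0.66994225 + 0.15912121×0.2971155 = 0.368553
  M+8: 0.15912121×0.66994225 = 0.106602
Scale to base peak (0.389790) = 100: 3.1 : 31.6 : 100.0 : 94.6 : 27.3

3.1 : 31.6 : 100.0 : 94.6 : 27.3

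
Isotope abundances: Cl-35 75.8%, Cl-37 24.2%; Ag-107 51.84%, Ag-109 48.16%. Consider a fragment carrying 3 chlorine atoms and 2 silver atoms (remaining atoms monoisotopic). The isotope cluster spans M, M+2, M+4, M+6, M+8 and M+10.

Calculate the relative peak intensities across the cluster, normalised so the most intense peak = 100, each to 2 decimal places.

Chlorine pattern (n=3): 0.43551951 : 0.41713346 : 0.13317454 : 0.01417249
Silver pattern (n=2): 0.26873856 : 0.49932288 : 0.23193856
Convolve the two distributions (both contribute in 2-u steps):
  M: 0.43551951×0.26873856 = 0.117041
  M+2: 0.43551951×0.49932288 + 0.41713346×0.26873856 = 0.329565
  M+4: 0.43551951×0.23193856 + 0.41713346×0.49932288 + 0.13317454×0.26873856 = 0.345087
  M+6: 0.41713346×0.23193856 + 0.13317454×0.49932288 + 0.01417249×0.26873856 = 0.167055
  M+8: 0.13317454×0.23193856 + 0.01417249×0.49932288 = 0.037965
  M+10: 0.01417249×0.23193856 = 0.003287
Scale to base peak (0.345087) = 100: 33.92 : 95.50 : 100.00 : 48.41 : 11.00 : 0.95

33.92 : 95.50 : 100.00 : 48.41 : 11.00 : 0.95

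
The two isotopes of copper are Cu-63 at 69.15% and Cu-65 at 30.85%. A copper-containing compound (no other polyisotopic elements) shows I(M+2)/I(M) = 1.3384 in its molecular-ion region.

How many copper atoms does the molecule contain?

For n independent Cu atoms, I(M+2)/I(M) = n · (abundance Cu-65) / (abundance Cu-63) = n · 0.3085/0.6915.
n = 1.3384 × 0.6915/0.3085 = 3.00 ≈ 3

3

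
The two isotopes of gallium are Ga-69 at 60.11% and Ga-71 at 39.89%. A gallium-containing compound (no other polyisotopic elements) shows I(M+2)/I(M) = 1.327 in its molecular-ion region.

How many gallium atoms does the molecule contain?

2

With n Ga atoms, P(M+2)/P(M) = C(n,1)·p^(n−1)q / p^n = n·q/p = n · 0.3989/0.6011.
n = 1.327 × 0.6011/0.3989 = 2.00 ≈ 2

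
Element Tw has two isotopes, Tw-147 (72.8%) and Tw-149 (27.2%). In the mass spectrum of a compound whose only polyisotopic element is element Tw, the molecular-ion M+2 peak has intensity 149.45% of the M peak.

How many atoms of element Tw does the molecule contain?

For n independent Tw atoms, I(M+2)/I(M) = n · (abundance Tw-149) / (abundance Tw-147) = n · 0.272/0.728.
n = 1.4945 × 0.728/0.272 = 4.00 ≈ 4

4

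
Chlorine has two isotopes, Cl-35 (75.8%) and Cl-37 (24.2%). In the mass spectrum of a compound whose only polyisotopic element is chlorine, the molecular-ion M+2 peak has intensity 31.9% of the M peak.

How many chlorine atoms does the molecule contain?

1

The M+2/M ratio from n Cl atoms is n · q/p = n · 0.242/0.758.
n = 0.319 × 0.758/0.242 = 1.00 ≈ 1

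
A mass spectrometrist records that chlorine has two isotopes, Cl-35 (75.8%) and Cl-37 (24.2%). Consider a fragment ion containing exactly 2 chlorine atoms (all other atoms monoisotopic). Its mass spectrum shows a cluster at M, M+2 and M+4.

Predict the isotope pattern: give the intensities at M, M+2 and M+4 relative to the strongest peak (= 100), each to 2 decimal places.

Each Cl atom is independently Cl-35 (p = 0.758) or Cl-37 (q = 0.242); the cluster is the binomial expansion (p + q)^2.
P(M) = 0.758^2 = 0.574564
P(M+2) = 2 × 0.758^1 × 0.242^1 = 0.366872
P(M+4) = 0.242^2 = 0.058564
The M peak is largest (0.574564); scaling to 100 gives 100.00 : 63.85 : 10.19.

100.00 : 63.85 : 10.19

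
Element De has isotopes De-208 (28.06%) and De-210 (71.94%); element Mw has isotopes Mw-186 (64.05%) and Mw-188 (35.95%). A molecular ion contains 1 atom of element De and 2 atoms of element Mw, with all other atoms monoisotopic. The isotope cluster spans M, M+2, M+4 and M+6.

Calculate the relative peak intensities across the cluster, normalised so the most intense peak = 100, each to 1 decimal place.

27.1 : 100.0 : 86.6 : 21.9

Element De pattern (n=1): 0.2806 : 0.7194
Element Mw pattern (n=2): 0.41024025 : 0.4605195 : 0.12924025
Convolve the two distributions (both contribute in 2-u steps):
  M: 0.2806×0.41024025 = 0.115113
  M+2: 0.2806×0.4605195 + 0.7194×0.41024025 = 0.424349
  M+4: 0.2806×0.12924025 + 0.7194×0.4605195 = 0.367563
  M+6: 0.7194×0.12924025 = 0.092975
Scale to base peak (0.424349) = 100: 27.1 : 100.0 : 86.6 : 21.9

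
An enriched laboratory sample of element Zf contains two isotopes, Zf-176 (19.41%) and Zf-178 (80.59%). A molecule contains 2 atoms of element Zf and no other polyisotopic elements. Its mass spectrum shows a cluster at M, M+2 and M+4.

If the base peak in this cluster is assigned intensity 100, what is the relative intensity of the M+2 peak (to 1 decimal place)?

48.2

(0.1941 + 0.8059)^2 gives M 0.0377, M+2 0.3129, M+4 0.6495; the largest is M+4.
P(M+4) = C(2,2) × 0.1941^0 × 0.8059^2 = 1 × 1.0000 × 0.64947481 = 0.649475 (base)
P(M+2) = C(2,1) × 0.1941^1 × 0.8059^1 = 2 × 0.1941 × 0.8059 = 0.312850
Relative intensity = 0.312850 / 0.649475 × 100 = 48.2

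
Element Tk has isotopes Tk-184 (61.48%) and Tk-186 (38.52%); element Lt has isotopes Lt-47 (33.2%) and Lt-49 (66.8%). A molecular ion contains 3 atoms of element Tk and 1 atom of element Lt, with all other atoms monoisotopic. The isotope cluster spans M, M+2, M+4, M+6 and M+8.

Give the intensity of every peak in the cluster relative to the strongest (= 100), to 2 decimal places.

Element Tk pattern (n=3): 0.23238151 : 0.43679258 : 0.2736703 : 0.05715561
Element Lt pattern (n=1): 0.3320 : 0.6680
Convolve the two distributions (both contribute in 2-u steps):
  M: 0.23238151×0.3320 = 0.077151
  M+2: 0.23238151×0.6680 + 0.43679258×0.3320 = 0.300246
  M+4: 0.43679258×0.6680 + 0.2736703×0.3320 = 0.382636
  M+6: 0.2736703×0.6680 + 0.05715561×0.3320 = 0.201787
  M+8: 0.05715561×0.6680 = 0.038180
Scale to base peak (0.382636) = 100: 20.16 : 78.47 : 100.00 : 52.74 : 9.98

20.16 : 78.47 : 100.00 : 52.74 : 9.98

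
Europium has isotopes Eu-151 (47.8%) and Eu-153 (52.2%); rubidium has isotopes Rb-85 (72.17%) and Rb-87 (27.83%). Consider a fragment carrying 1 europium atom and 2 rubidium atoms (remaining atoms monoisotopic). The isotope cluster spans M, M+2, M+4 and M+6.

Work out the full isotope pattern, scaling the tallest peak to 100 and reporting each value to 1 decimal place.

53.7 : 100.0 : 53.2 : 8.7

Europium pattern (n=1): 0.4780 : 0.5220
Rubidium pattern (n=2): 0.52085089 : 0.40169822 : 0.07745089
Convolve the two distributions (both contribute in 2-u steps):
  M: 0.4780×0.52085089 = 0.248967
  M+2: 0.4780×0.40169822 + 0.5220×0.52085089 = 0.463896
  M+4: 0.4780×0.07745089 + 0.5220×0.40169822 = 0.246708
  M+6: 0.5220×0.07745089 = 0.040429
Scale to base peak (0.463896) = 100: 53.7 : 100.0 : 53.2 : 8.7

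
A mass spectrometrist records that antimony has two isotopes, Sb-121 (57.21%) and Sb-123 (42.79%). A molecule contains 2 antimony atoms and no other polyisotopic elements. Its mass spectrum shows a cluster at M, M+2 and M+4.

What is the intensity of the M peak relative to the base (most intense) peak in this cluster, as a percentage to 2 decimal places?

66.85%

Binomial terms of (0.5721 + 0.4279)^2: M 0.3273, M+2 0.4896, M+4 0.1831 → M+2 is the base peak.
P(M+2) = C(2,1) × 0.5721^1 × 0.4279^1 = 2 × 0.5721 × 0.4279 = 0.489603 (base)
P(M) = C(2,0) × 0.5721^2 × 0.4279^0 = 1 × 0.32729841 × 1.0000 = 0.327298
Relative intensity = 0.327298 / 0.489603 × 100 = 66.85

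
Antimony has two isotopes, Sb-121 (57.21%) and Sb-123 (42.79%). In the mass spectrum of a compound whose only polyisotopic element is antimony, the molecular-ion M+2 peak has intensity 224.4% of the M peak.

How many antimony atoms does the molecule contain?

3

For n independent Sb atoms, I(M+2)/I(M) = n · (abundance Sb-123) / (abundance Sb-121) = n · 0.4279/0.5721.
n = 2.244 × 0.5721/0.4279 = 3.00 ≈ 3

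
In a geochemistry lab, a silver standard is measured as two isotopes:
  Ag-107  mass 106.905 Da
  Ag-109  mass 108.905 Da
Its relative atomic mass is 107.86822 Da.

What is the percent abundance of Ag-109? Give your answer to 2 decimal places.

48.16%

With x = fraction of Ag-107 (so Ag-109 is 1 − x):
106.905·x + 108.905·(1 − x) = 107.86822
(106.905 − 108.905)·x = 107.86822 − 108.905
x = -1.03678 / -2.000 = 0.51839 → 51.84% Ag-107, 48.16% Ag-109.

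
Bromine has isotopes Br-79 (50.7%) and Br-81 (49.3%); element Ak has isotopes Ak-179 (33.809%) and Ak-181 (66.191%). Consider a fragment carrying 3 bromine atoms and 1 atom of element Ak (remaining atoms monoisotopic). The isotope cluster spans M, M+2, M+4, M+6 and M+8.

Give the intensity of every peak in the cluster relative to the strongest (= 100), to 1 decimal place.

11.7 : 57.0 : 100.0 : 75.7 : 21.1

Bromine pattern (n=3): 0.13032384 : 0.38017547 : 0.36967753 : 0.11982316
Element Ak pattern (n=1): 0.33809 : 0.66191
Convolve the two distributions (both contribute in 2-u steps):
  M: 0.13032384×0.33809 = 0.044061
  M+2: 0.13032384×0.66191 + 0.38017547×0.33809 = 0.214796
  M+4: 0.38017547×0.66191 + 0.36967753×0.33809 = 0.376626
  M+6: 0.36967753×0.66191 + 0.11982316×0.33809 = 0.285204
  M+8: 0.11982316×0.66191 = 0.079312
Scale to base peak (0.376626) = 100: 11.7 : 57.0 : 100.0 : 75.7 : 21.1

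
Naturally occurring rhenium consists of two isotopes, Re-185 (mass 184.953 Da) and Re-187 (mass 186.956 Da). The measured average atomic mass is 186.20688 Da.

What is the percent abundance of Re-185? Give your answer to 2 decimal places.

37.40%

With x = fraction of Re-185 (so Re-187 is 1 − x):
184.953·x + 186.956·(1 − x) = 186.20688
(184.953 − 186.956)·x = 186.20688 − 186.956
x = -0.74912 / -2.003 = 0.37400 → 37.40% Re-185, 62.60% Re-187.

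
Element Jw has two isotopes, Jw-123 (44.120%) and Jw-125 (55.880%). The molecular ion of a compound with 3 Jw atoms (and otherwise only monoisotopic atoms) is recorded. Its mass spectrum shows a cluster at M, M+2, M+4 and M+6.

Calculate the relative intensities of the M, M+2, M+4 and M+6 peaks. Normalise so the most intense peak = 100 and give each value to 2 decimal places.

The 3 Jw atoms are independent, so intensities follow the terms of (0.44120 + 0.55880)^3.
P(M) = 0.44120^3 = 0.085883
P(M+2) = 3 × 0.44120^2 × 0.55880^1 = 0.326324
P(M+4) = 3 × 0.44120^1 × 0.55880^2 = 0.413304
P(M+6) = 0.55880^3 = 0.174489
The M+4 peak is largest (0.413304); scaling to 100 gives 20.78 : 78.95 : 100.00 : 42.22.

20.78 : 78.95 : 100.00 : 42.22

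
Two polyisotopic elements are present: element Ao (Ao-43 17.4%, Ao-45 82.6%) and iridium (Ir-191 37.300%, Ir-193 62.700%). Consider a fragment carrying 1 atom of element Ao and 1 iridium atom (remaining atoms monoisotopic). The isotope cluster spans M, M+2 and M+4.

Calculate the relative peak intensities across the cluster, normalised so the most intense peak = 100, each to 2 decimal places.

Element Ao pattern (n=1): 0.1740 : 0.8260
Iridium pattern (n=1): 0.3730 : 0.6270
Convolve the two distributions (both contribute in 2-u steps):
  M: 0.1740×0.3730 = 0.064902
  M+2: 0.1740×0.6270 + 0.8260×0.3730 = 0.417196
  M+4: 0.8260×0.6270 = 0.517902
Scale to base peak (0.517902) = 100: 12.53 : 80.56 : 100.00

12.53 : 80.56 : 100.00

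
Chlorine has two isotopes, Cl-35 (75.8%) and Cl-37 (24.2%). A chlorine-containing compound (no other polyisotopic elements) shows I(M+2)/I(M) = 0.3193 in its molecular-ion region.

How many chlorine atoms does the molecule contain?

With n Cl atoms, P(M+2)/P(M) = C(n,1)·p^(n−1)q / p^n = n·q/p = n · 0.242/0.758.
n = 0.3193 × 0.758/0.242 = 1.00 ≈ 1

1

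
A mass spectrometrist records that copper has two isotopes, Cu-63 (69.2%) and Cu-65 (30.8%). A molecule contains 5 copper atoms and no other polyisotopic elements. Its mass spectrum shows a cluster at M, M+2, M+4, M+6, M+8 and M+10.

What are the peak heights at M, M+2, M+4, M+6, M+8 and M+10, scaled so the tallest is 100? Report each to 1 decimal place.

44.9 : 100.0 : 89.0 : 39.6 : 8.8 : 0.8

Expanding (0.692 + 0.308)^5:
P(M) = 0.692^5 = 0.158683
P(M+2) = 5 × 0.692^4 × 0.308^1 = 0.353139
P(M+4) = 10 × 0.692^3 × 0.308^2 = 0.314355
P(M+6) = 10 × 0.692^2 × 0.308^3 = 0.139915
P(M+8) = 5 × 0.692^1 × 0.308^4 = 0.031137
P(M+10) = 0.308^5 = 0.002772
The M+2 peak is largest (0.353139); scaling to 100 gives 44.9 : 100.0 : 89.0 : 39.6 : 8.8 : 0.8.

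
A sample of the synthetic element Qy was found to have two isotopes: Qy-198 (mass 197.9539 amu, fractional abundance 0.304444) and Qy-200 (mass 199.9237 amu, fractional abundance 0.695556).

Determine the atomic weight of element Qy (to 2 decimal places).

Weight each isotope mass by its fractional abundance: 0.304444 × 197.9539 + 0.695556 × 199.9237
= 60.26588 + 139.05813 = 199.32401 amu

199.32 amu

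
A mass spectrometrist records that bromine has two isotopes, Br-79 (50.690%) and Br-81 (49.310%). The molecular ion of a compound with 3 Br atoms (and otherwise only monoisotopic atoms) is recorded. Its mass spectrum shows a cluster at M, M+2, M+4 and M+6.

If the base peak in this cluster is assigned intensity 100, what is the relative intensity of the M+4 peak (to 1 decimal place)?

Term probabilities: M 0.1302, M+2 0.3801, M+4 0.3698, M+6 0.1199. Base peak = M+2.
P(M+2) = C(3,1) × 0.50690^2 × 0.49310^1 = 3 × 0.25694761 × 0.4931 = 0.380103 (base)
P(M+4) = C(3,2) × 0.50690^1 × 0.49310^2 = 3 × 0.5069 × 0.24314761 = 0.369755
Relative intensity = 0.369755 / 0.380103 × 100 = 97.3

97.3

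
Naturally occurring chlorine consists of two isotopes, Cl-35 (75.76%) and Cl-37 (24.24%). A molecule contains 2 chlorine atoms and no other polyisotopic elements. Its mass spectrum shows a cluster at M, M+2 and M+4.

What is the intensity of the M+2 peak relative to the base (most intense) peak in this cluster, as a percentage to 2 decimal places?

(0.7576 + 0.2424)^2 gives M 0.5740, M+2 0.3673, M+4 0.0588; the largest is M.
P(M) = C(2,0) × 0.7576^2 × 0.2424^0 = 1 × 0.57395776 × 1.0000 = 0.573958 (base)
P(M+2) = C(2,1) × 0.7576^1 × 0.2424^1 = 2 × 0.7576 × 0.2424 = 0.367284
Relative intensity = 0.367284 / 0.573958 × 100 = 63.99

63.99%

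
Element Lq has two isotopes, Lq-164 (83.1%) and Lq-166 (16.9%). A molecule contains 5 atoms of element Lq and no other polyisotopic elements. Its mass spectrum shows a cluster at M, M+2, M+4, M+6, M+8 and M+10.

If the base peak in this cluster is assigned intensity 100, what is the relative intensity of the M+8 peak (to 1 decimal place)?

0.8

(0.831 + 0.169)^5 gives M 0.3963, M+2 0.4030, M+4 0.1639, M+6 0.0333, M+8 0.0034, M+10 0.0001; the largest is M+2.
P(M+2) = C(5,1) × 0.831^4 × 0.169^1 = 5 × 0.47687449 × 0.1690 = 0.402959 (base)
P(M+8) = C(5,4) × 0.831^1 × 0.169^4 = 5 × 0.8310 × 0.00081573 = 0.003389
Relative intensity = 0.003389 / 0.402959 × 100 = 0.8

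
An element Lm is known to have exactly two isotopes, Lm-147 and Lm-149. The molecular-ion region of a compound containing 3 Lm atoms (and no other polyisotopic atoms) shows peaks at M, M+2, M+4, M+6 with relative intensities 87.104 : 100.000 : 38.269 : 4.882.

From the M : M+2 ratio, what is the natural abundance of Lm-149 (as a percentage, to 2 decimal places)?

Let p = fractional abundance of Lm-147. I(M+2)/I(M) = [C(3,1)·p^2·(1−p)] / p^3 = 3·(1−p)/p = 100.000/87.104 = 1.1481
(1−p)/p = 1.1481/3 = 0.3827  ⇒  p = 1/(1 + 0.3827) = 0.7232
Lm-147: 72.32%, Lm-149: 27.68%.

27.68%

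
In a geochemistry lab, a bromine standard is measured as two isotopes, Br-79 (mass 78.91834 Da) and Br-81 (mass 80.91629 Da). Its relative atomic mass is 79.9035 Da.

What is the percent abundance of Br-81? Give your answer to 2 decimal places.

Writing the weighted mean with unknown fraction x of Br-79:
78.91834·x + 80.91629·(1 − x) = 79.9035
(78.91834 − 80.91629)·x = 79.9035 − 80.91629
x = -1.01279 / -1.99795 = 0.50691 → 50.69% Br-79, 49.31% Br-81.

49.31%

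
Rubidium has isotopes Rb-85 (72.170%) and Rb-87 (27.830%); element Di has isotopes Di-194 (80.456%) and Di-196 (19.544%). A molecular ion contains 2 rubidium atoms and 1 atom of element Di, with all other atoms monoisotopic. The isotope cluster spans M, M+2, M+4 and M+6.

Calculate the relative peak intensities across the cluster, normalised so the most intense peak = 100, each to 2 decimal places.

Rubidium pattern (n=2): 0.52085089 : 0.40169822 : 0.07745089
Element Di pattern (n=1): 0.80456 : 0.19544
Convolve the two distributions (both contribute in 2-u steps):
  M: 0.52085089×0.80456 = 0.419056
  M+2: 0.52085089×0.19544 + 0.40169822×0.80456 = 0.424985
  M+4: 0.40169822×0.19544 + 0.07745089×0.80456 = 0.140822
  M+6: 0.07745089×0.19544 = 0.015137
Scale to base peak (0.424985) = 100: 98.60 : 100.00 : 33.14 : 3.56

98.60 : 100.00 : 33.14 : 3.56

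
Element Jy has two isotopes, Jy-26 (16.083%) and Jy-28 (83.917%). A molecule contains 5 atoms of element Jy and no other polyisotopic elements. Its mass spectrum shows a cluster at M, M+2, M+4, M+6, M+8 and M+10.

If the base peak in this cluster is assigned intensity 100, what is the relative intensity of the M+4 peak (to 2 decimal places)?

7.04

(0.16083 + 0.83917)^5 gives M 0.0001, M+2 0.0028, M+4 0.0293, M+6 0.1529, M+8 0.3988, M+10 0.4161; the largest is M+10.
P(M+10) = C(5,5) × 0.16083^0 × 0.83917^5 = 1 × 1.0000 × 0.41614986 = 0.416150 (base)
P(M+4) = C(5,2) × 0.16083^3 × 0.83917^2 = 10 × 0.00416008 × 0.70420629 = 0.029296
Relative intensity = 0.029296 / 0.416150 × 100 = 7.04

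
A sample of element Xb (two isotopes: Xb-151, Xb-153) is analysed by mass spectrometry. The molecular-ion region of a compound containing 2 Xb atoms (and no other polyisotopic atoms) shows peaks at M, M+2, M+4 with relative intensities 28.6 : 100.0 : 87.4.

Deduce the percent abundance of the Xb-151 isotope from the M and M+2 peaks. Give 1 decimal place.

36.4%

If p is the fraction of Xb that is Xb-151, then I(M+2)/I(M) = [C(2,1)·p^1·(1−p)] / p^2 = 2·(1−p)/p = 100.0/28.6 = 3.4965
(1−p)/p = 3.4965/2 = 1.7483  ⇒  p = 1/(1 + 1.7483) = 0.3639
Xb-151: 36.4%, Xb-153: 63.6%.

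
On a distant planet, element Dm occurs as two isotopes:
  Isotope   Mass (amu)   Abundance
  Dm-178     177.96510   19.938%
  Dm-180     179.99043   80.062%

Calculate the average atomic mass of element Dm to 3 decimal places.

179.587 amu

The abundance-weighted mean is 0.19938 × 177.96510 + 0.80062 × 179.99043
= 35.482682 + 144.103938 = 179.586620 amu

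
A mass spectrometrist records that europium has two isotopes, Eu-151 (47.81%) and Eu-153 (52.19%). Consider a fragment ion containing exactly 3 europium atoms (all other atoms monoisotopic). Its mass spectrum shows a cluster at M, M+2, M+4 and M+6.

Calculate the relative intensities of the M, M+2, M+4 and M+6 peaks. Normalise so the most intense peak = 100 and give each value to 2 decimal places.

27.97 : 91.61 : 100.00 : 36.39

Expanding (0.4781 + 0.5219)^3:
P(M) = 0.4781^3 = 0.109284
P(M+2) = 3 × 0.4781^2 × 0.5219^1 = 0.357887
P(M+4) = 3 × 0.4781^1 × 0.5219^2 = 0.390674
P(M+6) = 0.5219^3 = 0.142155
The M+4 peak is largest (0.390674); scaling to 100 gives 27.97 : 91.61 : 100.00 : 36.39.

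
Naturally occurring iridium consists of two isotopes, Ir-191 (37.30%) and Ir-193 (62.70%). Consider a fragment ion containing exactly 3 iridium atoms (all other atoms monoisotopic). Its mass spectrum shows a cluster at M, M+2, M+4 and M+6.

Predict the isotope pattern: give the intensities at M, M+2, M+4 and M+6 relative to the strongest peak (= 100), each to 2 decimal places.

11.80 : 59.49 : 100.00 : 56.03

Expanding (0.3730 + 0.6270)^3:
P(M) = 0.3730^3 = 0.051895
P(M+2) = 3 × 0.3730^2 × 0.6270^1 = 0.261702
P(M+4) = 3 × 0.3730^1 × 0.6270^2 = 0.439911
P(M+6) = 0.6270^3 = 0.246492
The M+4 peak is largest (0.439911); scaling to 100 gives 11.80 : 59.49 : 100.00 : 56.03.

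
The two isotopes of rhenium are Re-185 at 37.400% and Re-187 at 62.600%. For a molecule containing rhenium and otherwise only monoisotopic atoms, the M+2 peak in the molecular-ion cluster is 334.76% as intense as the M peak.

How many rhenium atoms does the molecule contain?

With n Re atoms, P(M+2)/P(M) = C(n,1)·p^(n−1)q / p^n = n·q/p = n · 0.62600/0.37400.
n = 3.3476 × 0.37400/0.62600 = 2.00 ≈ 2

2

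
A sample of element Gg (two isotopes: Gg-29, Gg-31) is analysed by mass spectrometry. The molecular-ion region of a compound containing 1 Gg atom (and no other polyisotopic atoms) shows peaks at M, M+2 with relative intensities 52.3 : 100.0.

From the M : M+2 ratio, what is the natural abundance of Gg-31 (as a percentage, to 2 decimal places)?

65.66%

If p is the fraction of Gg that is Gg-29, then I(M+2)/I(M) = [C(1,1)·p^0·(1−p)] / p^1 = 1·(1−p)/p = 100.0/52.3 = 1.9120
(1−p)/p = 1.9120/1 = 1.9120  ⇒  p = 1/(1 + 1.9120) = 0.3434
Gg-29: 34.34%, Gg-31: 65.66%.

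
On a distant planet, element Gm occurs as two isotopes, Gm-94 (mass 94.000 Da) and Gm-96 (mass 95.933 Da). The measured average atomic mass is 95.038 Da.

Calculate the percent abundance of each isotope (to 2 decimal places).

Let x be the fractional abundance of Gm-94; then Gm-96 has abundance 1 − x.
94.000·x + 95.933·(1 − x) = 95.038
(94.000 − 95.933)·x = 95.038 − 95.933
x = -0.895 / -1.933 = 0.46301 → 46.30% Gm-94, 53.70% Gm-96.

Gm-94: 46.30%, Gm-96: 53.70%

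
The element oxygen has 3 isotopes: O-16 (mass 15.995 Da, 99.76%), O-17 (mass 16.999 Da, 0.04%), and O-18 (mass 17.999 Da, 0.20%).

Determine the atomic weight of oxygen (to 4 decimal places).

Weight each isotope mass by its fractional abundance: 0.9976 × 15.995 + 0.0004 × 16.999 + 0.0020 × 17.999
= 15.95661 + 0.00680 + 0.03600 = 15.99941 Da

15.9994 Da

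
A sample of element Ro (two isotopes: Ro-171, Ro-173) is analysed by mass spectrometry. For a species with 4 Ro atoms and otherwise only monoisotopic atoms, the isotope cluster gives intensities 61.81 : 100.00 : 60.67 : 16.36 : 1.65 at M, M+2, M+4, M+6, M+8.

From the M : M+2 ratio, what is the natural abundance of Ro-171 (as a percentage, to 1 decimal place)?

Let p = fractional abundance of Ro-171. I(M+2)/I(M) = [C(4,1)·p^3·(1−p)] / p^4 = 4·(1−p)/p = 100.00/61.81 = 1.6179
(1−p)/p = 1.6179/4 = 0.4045  ⇒  p = 1/(1 + 0.4045) = 0.7120
Ro-171: 71.2%, Ro-173: 28.8%.

71.2%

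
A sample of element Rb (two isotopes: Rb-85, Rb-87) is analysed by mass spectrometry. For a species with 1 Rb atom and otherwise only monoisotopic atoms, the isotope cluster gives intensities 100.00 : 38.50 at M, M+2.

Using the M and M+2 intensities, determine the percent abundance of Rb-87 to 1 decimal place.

If p is the fraction of Rb that is Rb-85, then I(M+2)/I(M) = [C(1,1)·p^0·(1−p)] / p^1 = 1·(1−p)/p = 38.50/100.00 = 0.3850
(1−p)/p = 0.3850/1 = 0.3850  ⇒  p = 1/(1 + 0.3850) = 0.7220
Rb-85: 72.2%, Rb-87: 27.8%.

27.8%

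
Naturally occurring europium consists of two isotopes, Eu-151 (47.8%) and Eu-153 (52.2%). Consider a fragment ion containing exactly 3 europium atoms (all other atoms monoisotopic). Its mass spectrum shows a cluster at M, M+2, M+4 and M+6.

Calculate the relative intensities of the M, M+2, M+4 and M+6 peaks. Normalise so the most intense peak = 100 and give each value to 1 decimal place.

Expanding (0.478 + 0.522)^3:
P(M) = 0.478^3 = 0.109215
P(M+2) = 3 × 0.478^2 × 0.522^1 = 0.357806
P(M+4) = 3 × 0.478^1 × 0.522^2 = 0.390742
P(M+6) = 0.522^3 = 0.142237
The M+4 peak is largest (0.390742); scaling to 100 gives 28.0 : 91.6 : 100.0 : 36.4.

28.0 : 91.6 : 100.0 : 36.4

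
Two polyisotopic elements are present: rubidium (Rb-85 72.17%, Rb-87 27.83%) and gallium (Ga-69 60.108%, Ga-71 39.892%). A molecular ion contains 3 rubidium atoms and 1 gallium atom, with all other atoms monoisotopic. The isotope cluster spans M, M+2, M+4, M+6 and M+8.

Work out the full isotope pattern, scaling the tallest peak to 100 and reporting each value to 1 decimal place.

Rubidium pattern (n=3): 0.37589809 : 0.43485841 : 0.16768892 : 0.02155458
Gallium pattern (n=1): 0.60108 : 0.39892
Convolve the two distributions (both contribute in 2-u steps):
  M: 0.37589809×0.60108 = 0.225945
  M+2: 0.37589809×0.39892 + 0.43485841×0.60108 = 0.411338
  M+4: 0.43485841×0.39892 + 0.16768892×0.60108 = 0.274268
  M+6: 0.16768892×0.39892 + 0.02155458×0.60108 = 0.079850
  M+8: 0.02155458×0.39892 = 0.008599
Scale to base peak (0.411338) = 100: 54.9 : 100.0 : 66.7 : 19.4 : 2.1

54.9 : 100.0 : 66.7 : 19.4 : 2.1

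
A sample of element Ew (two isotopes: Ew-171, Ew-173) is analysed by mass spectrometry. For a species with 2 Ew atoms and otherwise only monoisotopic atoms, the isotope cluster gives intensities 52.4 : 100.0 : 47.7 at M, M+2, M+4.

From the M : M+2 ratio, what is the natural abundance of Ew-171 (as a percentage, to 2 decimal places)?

If p is the fraction of Ew that is Ew-171, then I(M+2)/I(M) = [C(2,1)·p^1·(1−p)] / p^2 = 2·(1−p)/p = 100.0/52.4 = 1.9084
(1−p)/p = 1.9084/2 = 0.9542  ⇒  p = 1/(1 + 0.9542) = 0.5117
Ew-171: 51.17%, Ew-173: 48.83%.

51.17%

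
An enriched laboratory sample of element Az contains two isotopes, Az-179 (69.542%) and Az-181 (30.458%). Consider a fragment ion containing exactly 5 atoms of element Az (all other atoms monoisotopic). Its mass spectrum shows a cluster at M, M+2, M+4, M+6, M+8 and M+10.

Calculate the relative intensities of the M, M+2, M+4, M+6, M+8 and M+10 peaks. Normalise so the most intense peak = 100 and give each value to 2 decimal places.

Expanding (0.69542 + 0.30458)^5:
P(M) = 0.69542^5 = 0.162643
P(M+2) = 5 × 0.69542^4 × 0.30458^1 = 0.356172
P(M+4) = 10 × 0.69542^3 × 0.30458^2 = 0.311993
P(M+6) = 10 × 0.69542^2 × 0.30458^3 = 0.136646
P(M+8) = 5 × 0.69542^1 × 0.30458^4 = 0.029924
P(M+10) = 0.30458^5 = 0.002621
The M+2 peak is largest (0.356172); scaling to 100 gives 45.66 : 100.00 : 87.60 : 38.37 : 8.40 : 0.74.

45.66 : 100.00 : 87.60 : 38.37 : 8.40 : 0.74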